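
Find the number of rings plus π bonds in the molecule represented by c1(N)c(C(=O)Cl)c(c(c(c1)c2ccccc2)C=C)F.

10

Molecular formula from the SMILES: C15H11ClFNO.
DoU = (2C + 2 + N − H − X)/2 = (2·15 + 2 + 1 − 11 − 2)/2 = 20/2 = 10.
(Structurally: 2 ring(s) + 8 π bond(s) = 10.)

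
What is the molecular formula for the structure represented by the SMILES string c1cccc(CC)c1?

Heavy atoms from the SMILES: 8 C.
Implicit hydrogens by atom environment:
  5 × C (aromatic): 1 H each → 5
  1 × C: 3 H
  1 × C: 2 H
  1 × C (aromatic): no H
  Total hydrogens = 10.
Molecular formula: C8H10

C8H10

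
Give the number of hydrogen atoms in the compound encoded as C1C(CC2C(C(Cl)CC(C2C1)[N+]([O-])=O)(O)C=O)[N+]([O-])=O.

Hydrogens are implicit in SMILES; fill each atom to its normal valence:
  6 × C: 1 H each → 6
  4 × C: 2 H each → 8
  3 × O: no H
  2 × N (charge +1): no H
  2 × O (charge -1): no H
  1 × C: no H
  1 × Cl: no H
  1 × O: 1 H
  Total hydrogens = 15.

15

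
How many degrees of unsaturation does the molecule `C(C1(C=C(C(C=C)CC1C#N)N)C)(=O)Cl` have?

6

Molecular formula from the SMILES: C11H13ClN2O.
DoU = (2C + 2 + N − H − X)/2 = (2·11 + 2 + 2 − 13 − 1)/2 = 12/2 = 6.
(Structurally: 1 ring(s) + 5 π bond(s) = 6.)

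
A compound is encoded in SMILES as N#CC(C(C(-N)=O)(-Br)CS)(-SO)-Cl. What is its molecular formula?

C5H6BrClN2O2S2

Heavy atoms from the SMILES: 1 Br, 5 C, 1 Cl, 2 N, 2 O, 2 S.
Implicit hydrogens by atom environment:
  4 × C: no H
  1 × Br: no H
  1 × C: 2 H
  1 × Cl: no H
  1 × N: 2 H
  1 × N: no H
  1 × O: 1 H
  1 × O: no H
  1 × S: 1 H
  1 × S: no H
  Total hydrogens = 6.
Molecular formula: C5H6BrClN2O2S2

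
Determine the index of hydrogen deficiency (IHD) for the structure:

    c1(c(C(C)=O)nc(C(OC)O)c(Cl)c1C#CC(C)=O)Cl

Molecular formula from the SMILES: C13H11Cl2NO4.
DoU = (2C + 2 + N − H − X)/2 = (2·13 + 2 + 1 − 11 − 2)/2 = 16/2 = 8.
(Structurally: 1 ring(s) + 7 π bond(s) = 8.)

8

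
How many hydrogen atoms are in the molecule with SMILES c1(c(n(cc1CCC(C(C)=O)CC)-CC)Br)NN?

Hydrogens are implicit in SMILES; fill each atom to its normal valence:
  4 × C: 2 H each → 8
  3 × C: 3 H each → 9
  3 × C (aromatic): no H
  1 × Br: no H
  1 × C (aromatic): 1 H
  1 × C: 1 H
  1 × C: no H
  1 × N: 2 H
  1 × N: 1 H
  1 × N (aromatic): no H
  1 × O: no H
  Total hydrogens = 22.

22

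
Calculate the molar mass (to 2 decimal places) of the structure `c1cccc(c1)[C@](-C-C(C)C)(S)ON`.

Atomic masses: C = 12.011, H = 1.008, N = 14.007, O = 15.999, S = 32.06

211.32

Molecular formula: C11H17NOS.
M = 11×12.011 + 17×1.008 + 1×14.007 + 1×15.999 + 1×32.06 = 211.32 g/mol.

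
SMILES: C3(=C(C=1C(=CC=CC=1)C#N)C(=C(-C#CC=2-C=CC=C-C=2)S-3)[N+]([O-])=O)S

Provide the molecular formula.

Heavy atoms from the SMILES: 19 C, 2 N, 2 O, 2 S.
Implicit hydrogens by atom environment:
  9 × C (aromatic): 1 H each → 9
  7 × C (aromatic): no H
  3 × C: no H
  1 × N (charge +1): no H
  1 × N: no H
  1 × O: no H
  1 × O (charge -1): no H
  1 × S: 1 H
  1 × S (aromatic): no H
  Total hydrogens = 10.
Molecular formula: C19H10N2O2S2

C19H10N2O2S2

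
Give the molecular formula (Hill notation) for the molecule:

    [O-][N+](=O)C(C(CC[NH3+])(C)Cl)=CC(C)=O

C8H14ClN2O3+

Heavy atoms from the SMILES: 8 C, 1 Cl, 2 N, 3 O.
Implicit hydrogens by atom environment:
  3 × C: no H
  2 × C: 3 H each → 6
  2 × C: 2 H each → 4
  2 × O: no H
  1 × C: 1 H
  1 × Cl: no H
  1 × N (charge +1): 3 H
  1 × N (charge +1): no H
  1 × O (charge -1): no H
  Total hydrogens = 14.
Net charge +1.
Molecular formula: C8H14ClN2O3+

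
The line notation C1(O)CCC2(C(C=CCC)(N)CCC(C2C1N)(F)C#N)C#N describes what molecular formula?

C16H23FN4O

Heavy atoms from the SMILES: 16 C, 1 F, 4 N, 1 O.
Implicit hydrogens by atom environment:
  5 × C: 2 H each → 10
  5 × C: 1 H each → 5
  5 × C: no H
  2 × N: 2 H each → 4
  2 × N: no H
  1 × C: 3 H
  1 × F: no H
  1 × O: 1 H
  Total hydrogens = 23.
Molecular formula: C16H23FN4O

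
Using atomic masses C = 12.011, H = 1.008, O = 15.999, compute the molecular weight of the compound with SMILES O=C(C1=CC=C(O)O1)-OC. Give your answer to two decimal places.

142.11

Molecular formula: C6H6O4.
M = 6×12.011 + 6×1.008 + 4×15.999 = 142.11 g/mol.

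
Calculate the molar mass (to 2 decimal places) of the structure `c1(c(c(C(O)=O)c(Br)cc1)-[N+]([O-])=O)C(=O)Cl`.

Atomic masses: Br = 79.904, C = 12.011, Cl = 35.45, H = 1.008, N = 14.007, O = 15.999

Molecular formula: C8H3BrClNO5.
M = 1×79.904 + 8×12.011 + 1×35.45 + 3×1.008 + 1×14.007 + 5×15.999 = 308.47 g/mol.

308.47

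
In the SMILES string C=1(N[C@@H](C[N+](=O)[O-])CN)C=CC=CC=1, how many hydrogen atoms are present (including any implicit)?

Hydrogens are implicit in SMILES; fill each atom to its normal valence:
  5 × C (aromatic): 1 H each → 5
  2 × C: 2 H each → 4
  1 × C: 1 H
  1 × C (aromatic): no H
  1 × N: 2 H
  1 × N: 1 H
  1 × N (charge +1): no H
  1 × O: no H
  1 × O (charge -1): no H
  Total hydrogens = 13.

13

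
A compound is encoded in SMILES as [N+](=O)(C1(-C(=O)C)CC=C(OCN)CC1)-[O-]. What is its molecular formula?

C9H14N2O4

Heavy atoms from the SMILES: 9 C, 2 N, 4 O.
Implicit hydrogens by atom environment:
  4 × C: 2 H each → 8
  3 × C: no H
  3 × O: no H
  1 × C: 3 H
  1 × C: 1 H
  1 × N: 2 H
  1 × N (charge +1): no H
  1 × O (charge -1): no H
  Total hydrogens = 14.
Molecular formula: C9H14N2O4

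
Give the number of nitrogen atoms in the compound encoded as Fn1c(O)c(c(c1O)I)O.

The symbol for nitrogen appears 1 time in the SMILES.

1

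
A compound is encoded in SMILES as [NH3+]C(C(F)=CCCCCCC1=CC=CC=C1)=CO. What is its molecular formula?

C15H21FNO+

Heavy atoms from the SMILES: 15 C, 1 F, 1 N, 1 O.
Implicit hydrogens by atom environment:
  5 × C: 2 H each → 10
  5 × C (aromatic): 1 H each → 5
  2 × C: 1 H each → 2
  2 × C: no H
  1 × C (aromatic): no H
  1 × F: no H
  1 × N (charge +1): 3 H
  1 × O: 1 H
  Total hydrogens = 21.
Net charge +1.
Molecular formula: C15H21FNO+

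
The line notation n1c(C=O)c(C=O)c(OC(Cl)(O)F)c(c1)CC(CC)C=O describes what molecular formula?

Heavy atoms from the SMILES: 13 C, 1 Cl, 1 F, 1 N, 5 O.
Implicit hydrogens by atom environment:
  4 × C: 1 H each → 4
  4 × C (aromatic): no H
  4 × O: no H
  2 × C: 2 H each → 4
  1 × C: 3 H
  1 × C (aromatic): 1 H
  1 × C: no H
  1 × Cl: no H
  1 × F: no H
  1 × N (aromatic): no H
  1 × O: 1 H
  Total hydrogens = 13.
Molecular formula: C13H13ClFNO5

C13H13ClFNO5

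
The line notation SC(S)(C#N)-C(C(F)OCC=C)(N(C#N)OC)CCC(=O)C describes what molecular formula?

C13H18FN3O3S2

Heavy atoms from the SMILES: 13 C, 1 F, 3 N, 3 O, 2 S.
Implicit hydrogens by atom environment:
  5 × C: no H
  4 × C: 2 H each → 8
  3 × N: no H
  3 × O: no H
  2 × C: 3 H each → 6
  2 × C: 1 H each → 2
  2 × S: 1 H each → 2
  1 × F: no H
  Total hydrogens = 18.
Molecular formula: C13H18FN3O3S2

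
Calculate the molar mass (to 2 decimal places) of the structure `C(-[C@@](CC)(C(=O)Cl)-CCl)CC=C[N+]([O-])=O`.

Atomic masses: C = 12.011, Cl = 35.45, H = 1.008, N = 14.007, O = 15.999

Molecular formula: C9H13Cl2NO3.
M = 9×12.011 + 2×35.45 + 13×1.008 + 1×14.007 + 3×15.999 = 254.11 g/mol.

254.11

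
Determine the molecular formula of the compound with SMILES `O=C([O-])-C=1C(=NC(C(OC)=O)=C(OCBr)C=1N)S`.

C9H8BrN2O5S-

Heavy atoms from the SMILES: 1 Br, 9 C, 2 N, 5 O, 1 S.
Implicit hydrogens by atom environment:
  5 × C (aromatic): no H
  4 × O: no H
  2 × C: no H
  1 × Br: no H
  1 × C: 3 H
  1 × C: 2 H
  1 × N: 2 H
  1 × N (aromatic): no H
  1 × O (charge -1): no H
  1 × S: 1 H
  Total hydrogens = 8.
Net charge -1.
Molecular formula: C9H8BrN2O5S-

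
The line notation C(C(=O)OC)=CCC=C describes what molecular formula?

C7H10O2

Heavy atoms from the SMILES: 7 C, 2 O.
Implicit hydrogens by atom environment:
  3 × C: 1 H each → 3
  2 × C: 2 H each → 4
  2 × O: no H
  1 × C: 3 H
  1 × C: no H
  Total hydrogens = 10.
Molecular formula: C7H10O2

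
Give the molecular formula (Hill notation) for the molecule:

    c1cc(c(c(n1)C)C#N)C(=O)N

C8H7N3O

Heavy atoms from the SMILES: 8 C, 3 N, 1 O.
Implicit hydrogens by atom environment:
  3 × C (aromatic): no H
  2 × C (aromatic): 1 H each → 2
  2 × C: no H
  1 × C: 3 H
  1 × N: 2 H
  1 × N (aromatic): no H
  1 × N: no H
  1 × O: no H
  Total hydrogens = 7.
Molecular formula: C8H7N3O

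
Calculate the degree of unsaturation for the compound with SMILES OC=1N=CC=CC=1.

4

Molecular formula from the SMILES: C5H5NO.
DoU = (2C + 2 + N − H − X)/2 = (2·5 + 2 + 1 − 5 − 0)/2 = 8/2 = 4.
(Structurally: 1 ring(s) + 3 π bond(s) = 4.)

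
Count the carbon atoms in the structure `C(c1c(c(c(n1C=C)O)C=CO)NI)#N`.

9

The symbol for carbon appears 9 times in the SMILES. Lowercase c denotes aromatic carbon and counts toward C.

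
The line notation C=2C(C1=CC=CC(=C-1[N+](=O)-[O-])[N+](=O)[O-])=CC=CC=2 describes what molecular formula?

C12H8N2O4

Heavy atoms from the SMILES: 12 C, 2 N, 4 O.
Implicit hydrogens by atom environment:
  8 × C (aromatic): 1 H each → 8
  4 × C (aromatic): no H
  2 × N (charge +1): no H
  2 × O: no H
  2 × O (charge -1): no H
  Total hydrogens = 8.
Molecular formula: C12H8N2O4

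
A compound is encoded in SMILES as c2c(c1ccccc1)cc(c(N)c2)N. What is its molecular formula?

C12H12N2

Heavy atoms from the SMILES: 12 C, 2 N.
Implicit hydrogens by atom environment:
  8 × C (aromatic): 1 H each → 8
  4 × C (aromatic): no H
  2 × N: 2 H each → 4
  Total hydrogens = 12.
Molecular formula: C12H12N2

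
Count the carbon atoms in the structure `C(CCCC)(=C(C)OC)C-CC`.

The symbol for carbon appears 11 times in the SMILES.

11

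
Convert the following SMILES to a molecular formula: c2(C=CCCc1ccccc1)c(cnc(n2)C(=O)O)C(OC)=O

Heavy atoms from the SMILES: 17 C, 2 N, 4 O.
Implicit hydrogens by atom environment:
  6 × C (aromatic): 1 H each → 6
  4 × C (aromatic): no H
  3 × O: no H
  2 × C: 2 H each → 4
  2 × C: 1 H each → 2
  2 × C: no H
  2 × N (aromatic): no H
  1 × C: 3 H
  1 × O: 1 H
  Total hydrogens = 16.
Molecular formula: C17H16N2O4

C17H16N2O4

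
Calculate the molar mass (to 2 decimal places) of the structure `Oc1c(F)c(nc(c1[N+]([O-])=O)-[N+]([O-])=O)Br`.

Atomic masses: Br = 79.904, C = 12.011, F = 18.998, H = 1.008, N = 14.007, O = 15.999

Molecular formula: C5HBrFN3O5.
M = 1×79.904 + 5×12.011 + 1×18.998 + 1×1.008 + 3×14.007 + 5×15.999 = 281.98 g/mol.

281.98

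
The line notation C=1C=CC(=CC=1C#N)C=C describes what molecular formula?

C9H7N

Heavy atoms from the SMILES: 9 C, 1 N.
Implicit hydrogens by atom environment:
  4 × C (aromatic): 1 H each → 4
  2 × C (aromatic): no H
  1 × C: 2 H
  1 × C: 1 H
  1 × C: no H
  1 × N: no H
  Total hydrogens = 7.
Molecular formula: C9H7N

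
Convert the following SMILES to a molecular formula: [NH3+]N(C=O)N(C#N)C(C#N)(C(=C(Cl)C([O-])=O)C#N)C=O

C9H5ClN6O4

Heavy atoms from the SMILES: 9 C, 1 Cl, 6 N, 4 O.
Implicit hydrogens by atom environment:
  7 × C: no H
  5 × N: no H
  3 × O: no H
  2 × C: 1 H each → 2
  1 × Cl: no H
  1 × N (charge +1): 3 H
  1 × O (charge -1): no H
  Total hydrogens = 5.
Molecular formula: C9H5ClN6O4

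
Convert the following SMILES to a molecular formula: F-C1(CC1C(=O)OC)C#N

C6H6FNO2

Heavy atoms from the SMILES: 6 C, 1 F, 1 N, 2 O.
Implicit hydrogens by atom environment:
  3 × C: no H
  2 × O: no H
  1 × C: 3 H
  1 × C: 2 H
  1 × C: 1 H
  1 × F: no H
  1 × N: no H
  Total hydrogens = 6.
Molecular formula: C6H6FNO2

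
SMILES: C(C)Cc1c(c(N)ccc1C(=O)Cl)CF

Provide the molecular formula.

C11H13ClFNO

Heavy atoms from the SMILES: 11 C, 1 Cl, 1 F, 1 N, 1 O.
Implicit hydrogens by atom environment:
  4 × C (aromatic): no H
  3 × C: 2 H each → 6
  2 × C (aromatic): 1 H each → 2
  1 × C: 3 H
  1 × C: no H
  1 × Cl: no H
  1 × F: no H
  1 × N: 2 H
  1 × O: no H
  Total hydrogens = 13.
Molecular formula: C11H13ClFNO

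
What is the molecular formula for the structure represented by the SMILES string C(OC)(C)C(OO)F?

Heavy atoms from the SMILES: 4 C, 1 F, 3 O.
Implicit hydrogens by atom environment:
  2 × C: 3 H each → 6
  2 × C: 1 H each → 2
  2 × O: no H
  1 × F: no H
  1 × O: 1 H
  Total hydrogens = 9.
Molecular formula: C4H9FO3

C4H9FO3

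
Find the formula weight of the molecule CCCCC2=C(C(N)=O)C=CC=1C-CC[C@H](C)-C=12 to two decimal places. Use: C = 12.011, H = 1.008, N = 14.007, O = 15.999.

245.37

Molecular formula: C16H23NO.
M = 16×12.011 + 23×1.008 + 1×14.007 + 1×15.999 = 245.37 g/mol.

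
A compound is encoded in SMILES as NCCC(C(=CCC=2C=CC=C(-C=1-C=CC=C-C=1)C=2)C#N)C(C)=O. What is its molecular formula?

C21H22N2O

Heavy atoms from the SMILES: 21 C, 2 N, 1 O.
Implicit hydrogens by atom environment:
  9 × C (aromatic): 1 H each → 9
  3 × C: 2 H each → 6
  3 × C: no H
  3 × C (aromatic): no H
  2 × C: 1 H each → 2
  1 × C: 3 H
  1 × N: 2 H
  1 × N: no H
  1 × O: no H
  Total hydrogens = 22.
Molecular formula: C21H22N2O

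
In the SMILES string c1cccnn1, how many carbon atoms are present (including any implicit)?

4

The symbol for carbon appears 4 times in the SMILES. Lowercase c denotes aromatic carbon and counts toward C.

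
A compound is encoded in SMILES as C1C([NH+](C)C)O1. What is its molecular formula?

Heavy atoms from the SMILES: 4 C, 1 N, 1 O.
Implicit hydrogens by atom environment:
  2 × C: 3 H each → 6
  1 × C: 2 H
  1 × C: 1 H
  1 × N (charge +1): 1 H
  1 × O: no H
  Total hydrogens = 10.
Net charge +1.
Molecular formula: C4H10NO+

C4H10NO+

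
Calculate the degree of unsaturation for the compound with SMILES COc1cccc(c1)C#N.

6

Molecular formula from the SMILES: C8H7NO.
DoU = (2C + 2 + N − H − X)/2 = (2·8 + 2 + 1 − 7 − 0)/2 = 12/2 = 6.
(Structurally: 1 ring(s) + 5 π bond(s) = 6.)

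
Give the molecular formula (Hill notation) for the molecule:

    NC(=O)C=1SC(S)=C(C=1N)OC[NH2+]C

C7H12N3O2S2+

Heavy atoms from the SMILES: 7 C, 3 N, 2 O, 2 S.
Implicit hydrogens by atom environment:
  4 × C (aromatic): no H
  2 × N: 2 H each → 4
  2 × O: no H
  1 × C: 3 H
  1 × C: 2 H
  1 × C: no H
  1 × N (charge +1): 2 H
  1 × S: 1 H
  1 × S (aromatic): no H
  Total hydrogens = 12.
Net charge +1.
Molecular formula: C7H12N3O2S2+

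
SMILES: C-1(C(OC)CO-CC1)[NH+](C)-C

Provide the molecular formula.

Heavy atoms from the SMILES: 8 C, 1 N, 2 O.
Implicit hydrogens by atom environment:
  3 × C: 3 H each → 9
  3 × C: 2 H each → 6
  2 × C: 1 H each → 2
  2 × O: no H
  1 × N (charge +1): 1 H
  Total hydrogens = 18.
Net charge +1.
Molecular formula: C8H18NO2+

C8H18NO2+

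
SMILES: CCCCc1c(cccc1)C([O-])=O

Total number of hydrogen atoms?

Hydrogens are implicit in SMILES; fill each atom to its normal valence:
  4 × C (aromatic): 1 H each → 4
  3 × C: 2 H each → 6
  2 × C (aromatic): no H
  1 × C: 3 H
  1 × C: no H
  1 × O: no H
  1 × O (charge -1): no H
  Total hydrogens = 13.

13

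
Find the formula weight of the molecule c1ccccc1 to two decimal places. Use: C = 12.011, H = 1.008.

Molecular formula: C6H6.
M = 6×12.011 + 6×1.008 = 78.11 g/mol.

78.11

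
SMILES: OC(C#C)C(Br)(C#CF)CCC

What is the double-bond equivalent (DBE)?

Molecular formula from the SMILES: C9H10BrFO.
DoU = (2C + 2 + N − H − X)/2 = (2·9 + 2 + 0 − 10 − 2)/2 = 8/2 = 4.
(Structurally: 0 ring(s) + 4 π bond(s) = 4.)

4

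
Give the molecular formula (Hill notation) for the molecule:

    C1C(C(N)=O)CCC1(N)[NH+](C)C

C8H18N3O+

Heavy atoms from the SMILES: 8 C, 3 N, 1 O.
Implicit hydrogens by atom environment:
  3 × C: 2 H each → 6
  2 × C: 3 H each → 6
  2 × C: no H
  2 × N: 2 H each → 4
  1 × C: 1 H
  1 × N (charge +1): 1 H
  1 × O: no H
  Total hydrogens = 18.
Net charge +1.
Molecular formula: C8H18N3O+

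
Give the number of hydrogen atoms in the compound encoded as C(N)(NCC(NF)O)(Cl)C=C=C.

Hydrogens are implicit in SMILES; fill each atom to its normal valence:
  2 × C: 2 H each → 4
  2 × C: 1 H each → 2
  2 × C: no H
  2 × N: 1 H each → 2
  1 × Cl: no H
  1 × F: no H
  1 × N: 2 H
  1 × O: 1 H
  Total hydrogens = 11.

11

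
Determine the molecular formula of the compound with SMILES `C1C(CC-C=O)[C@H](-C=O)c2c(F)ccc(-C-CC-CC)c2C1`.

C19H25FO2

Heavy atoms from the SMILES: 19 C, 1 F, 2 O.
Implicit hydrogens by atom environment:
  8 × C: 2 H each → 16
  4 × C: 1 H each → 4
  4 × C (aromatic): no H
  2 × C (aromatic): 1 H each → 2
  2 × O: no H
  1 × C: 3 H
  1 × F: no H
  Total hydrogens = 25.
Molecular formula: C19H25FO2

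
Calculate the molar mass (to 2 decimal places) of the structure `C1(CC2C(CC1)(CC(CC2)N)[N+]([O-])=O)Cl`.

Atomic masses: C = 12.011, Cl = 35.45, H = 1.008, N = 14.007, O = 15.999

232.71

Molecular formula: C10H17ClN2O2.
M = 10×12.011 + 1×35.45 + 17×1.008 + 2×14.007 + 2×15.999 = 232.71 g/mol.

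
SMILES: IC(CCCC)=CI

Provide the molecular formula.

C6H10I2

Heavy atoms from the SMILES: 6 C, 2 I.
Implicit hydrogens by atom environment:
  3 × C: 2 H each → 6
  2 × I: no H
  1 × C: 3 H
  1 × C: 1 H
  1 × C: no H
  Total hydrogens = 10.
Molecular formula: C6H10I2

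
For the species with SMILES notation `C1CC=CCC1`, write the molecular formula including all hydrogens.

Heavy atoms from the SMILES: 6 C.
Implicit hydrogens by atom environment:
  4 × C: 2 H each → 8
  2 × C: 1 H each → 2
  Total hydrogens = 10.
Molecular formula: C6H10

C6H10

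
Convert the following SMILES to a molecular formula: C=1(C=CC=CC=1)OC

C7H8O

Heavy atoms from the SMILES: 7 C, 1 O.
Implicit hydrogens by atom environment:
  5 × C (aromatic): 1 H each → 5
  1 × C: 3 H
  1 × C (aromatic): no H
  1 × O: no H
  Total hydrogens = 8.
Molecular formula: C7H8O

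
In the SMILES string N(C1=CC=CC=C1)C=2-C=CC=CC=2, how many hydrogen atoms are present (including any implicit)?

11

Hydrogens are implicit in SMILES; fill each atom to its normal valence:
  10 × C (aromatic): 1 H each → 10
  2 × C (aromatic): no H
  1 × N: 1 H
  Total hydrogens = 11.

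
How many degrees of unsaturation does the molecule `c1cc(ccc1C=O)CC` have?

5

Molecular formula from the SMILES: C9H10O.
DoU = (2C + 2 + N − H − X)/2 = (2·9 + 2 + 0 − 10 − 0)/2 = 10/2 = 5.
(Structurally: 1 ring(s) + 4 π bond(s) = 5.)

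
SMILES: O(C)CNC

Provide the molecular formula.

Heavy atoms from the SMILES: 3 C, 1 N, 1 O.
Implicit hydrogens by atom environment:
  2 × C: 3 H each → 6
  1 × C: 2 H
  1 × N: 1 H
  1 × O: no H
  Total hydrogens = 9.
Molecular formula: C3H9NO

C3H9NO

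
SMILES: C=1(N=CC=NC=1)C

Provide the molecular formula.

Heavy atoms from the SMILES: 5 C, 2 N.
Implicit hydrogens by atom environment:
  3 × C (aromatic): 1 H each → 3
  2 × N (aromatic): no H
  1 × C: 3 H
  1 × C (aromatic): no H
  Total hydrogens = 6.
Molecular formula: C5H6N2

C5H6N2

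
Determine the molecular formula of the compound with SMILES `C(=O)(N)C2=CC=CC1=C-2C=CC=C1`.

Heavy atoms from the SMILES: 11 C, 1 N, 1 O.
Implicit hydrogens by atom environment:
  7 × C (aromatic): 1 H each → 7
  3 × C (aromatic): no H
  1 × C: no H
  1 × N: 2 H
  1 × O: no H
  Total hydrogens = 9.
Molecular formula: C11H9NO

C11H9NO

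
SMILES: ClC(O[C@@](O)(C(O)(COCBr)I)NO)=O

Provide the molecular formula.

C5H8BrClINO6

Heavy atoms from the SMILES: 1 Br, 5 C, 1 Cl, 1 I, 1 N, 6 O.
Implicit hydrogens by atom environment:
  3 × C: no H
  3 × O: 1 H each → 3
  3 × O: no H
  2 × C: 2 H each → 4
  1 × Br: no H
  1 × Cl: no H
  1 × I: no H
  1 × N: 1 H
  Total hydrogens = 8.
Molecular formula: C5H8BrClINO6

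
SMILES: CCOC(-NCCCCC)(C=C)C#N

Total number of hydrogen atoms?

20

Hydrogens are implicit in SMILES; fill each atom to its normal valence:
  6 × C: 2 H each → 12
  2 × C: 3 H each → 6
  2 × C: no H
  1 × C: 1 H
  1 × N: 1 H
  1 × N: no H
  1 × O: no H
  Total hydrogens = 20.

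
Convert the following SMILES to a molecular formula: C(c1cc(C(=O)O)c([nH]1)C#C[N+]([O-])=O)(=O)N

Heavy atoms from the SMILES: 8 C, 3 N, 5 O.
Implicit hydrogens by atom environment:
  4 × C: no H
  3 × C (aromatic): no H
  3 × O: no H
  1 × C (aromatic): 1 H
  1 × N: 2 H
  1 × N (aromatic): 1 H
  1 × N (charge +1): no H
  1 × O: 1 H
  1 × O (charge -1): no H
  Total hydrogens = 5.
Molecular formula: C8H5N3O5

C8H5N3O5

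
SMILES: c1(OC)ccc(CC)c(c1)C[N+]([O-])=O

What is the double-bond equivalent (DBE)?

5

Molecular formula from the SMILES: C10H13NO3.
DoU = (2C + 2 + N − H − X)/2 = (2·10 + 2 + 1 − 13 − 0)/2 = 10/2 = 5.
(Structurally: 1 ring(s) + 4 π bond(s) = 5.)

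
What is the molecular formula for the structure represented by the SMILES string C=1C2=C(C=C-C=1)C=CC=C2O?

C10H8O

Heavy atoms from the SMILES: 10 C, 1 O.
Implicit hydrogens by atom environment:
  7 × C (aromatic): 1 H each → 7
  3 × C (aromatic): no H
  1 × O: 1 H
  Total hydrogens = 8.
Molecular formula: C10H8O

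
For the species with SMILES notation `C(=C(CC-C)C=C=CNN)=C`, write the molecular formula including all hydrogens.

C9H14N2

Heavy atoms from the SMILES: 9 C, 2 N.
Implicit hydrogens by atom environment:
  3 × C: 2 H each → 6
  3 × C: no H
  2 × C: 1 H each → 2
  1 × C: 3 H
  1 × N: 2 H
  1 × N: 1 H
  Total hydrogens = 14.
Molecular formula: C9H14N2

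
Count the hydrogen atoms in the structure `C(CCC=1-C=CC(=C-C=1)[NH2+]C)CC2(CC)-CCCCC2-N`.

Hydrogens are implicit in SMILES; fill each atom to its normal valence:
  9 × C: 2 H each → 18
  4 × C (aromatic): 1 H each → 4
  2 × C: 3 H each → 6
  2 × C (aromatic): no H
  1 × C: 1 H
  1 × C: no H
  1 × N: 2 H
  1 × N (charge +1): 2 H
  Total hydrogens = 33.

33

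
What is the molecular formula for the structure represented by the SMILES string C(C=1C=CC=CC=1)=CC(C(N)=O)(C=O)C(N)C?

Heavy atoms from the SMILES: 13 C, 2 N, 2 O.
Implicit hydrogens by atom environment:
  5 × C (aromatic): 1 H each → 5
  4 × C: 1 H each → 4
  2 × C: no H
  2 × N: 2 H each → 4
  2 × O: no H
  1 × C: 3 H
  1 × C (aromatic): no H
  Total hydrogens = 16.
Molecular formula: C13H16N2O2

C13H16N2O2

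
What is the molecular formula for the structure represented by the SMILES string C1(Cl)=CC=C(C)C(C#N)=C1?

C8H6ClN

Heavy atoms from the SMILES: 8 C, 1 Cl, 1 N.
Implicit hydrogens by atom environment:
  3 × C (aromatic): 1 H each → 3
  3 × C (aromatic): no H
  1 × C: 3 H
  1 × C: no H
  1 × Cl: no H
  1 × N: no H
  Total hydrogens = 6.
Molecular formula: C8H6ClN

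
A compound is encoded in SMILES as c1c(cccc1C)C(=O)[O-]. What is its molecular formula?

C8H7O2-

Heavy atoms from the SMILES: 8 C, 2 O.
Implicit hydrogens by atom environment:
  4 × C (aromatic): 1 H each → 4
  2 × C (aromatic): no H
  1 × C: 3 H
  1 × C: no H
  1 × O: no H
  1 × O (charge -1): no H
  Total hydrogens = 7.
Net charge -1.
Molecular formula: C8H7O2-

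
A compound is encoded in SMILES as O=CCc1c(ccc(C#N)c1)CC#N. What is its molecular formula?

C11H8N2O

Heavy atoms from the SMILES: 11 C, 2 N, 1 O.
Implicit hydrogens by atom environment:
  3 × C (aromatic): 1 H each → 3
  3 × C (aromatic): no H
  2 × C: 2 H each → 4
  2 × C: no H
  2 × N: no H
  1 × C: 1 H
  1 × O: no H
  Total hydrogens = 8.
Molecular formula: C11H8N2O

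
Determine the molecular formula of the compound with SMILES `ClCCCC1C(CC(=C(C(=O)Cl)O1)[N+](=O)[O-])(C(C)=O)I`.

Heavy atoms from the SMILES: 11 C, 2 Cl, 1 I, 1 N, 5 O.
Implicit hydrogens by atom environment:
  5 × C: no H
  4 × C: 2 H each → 8
  4 × O: no H
  2 × Cl: no H
  1 × C: 3 H
  1 × C: 1 H
  1 × I: no H
  1 × N (charge +1): no H
  1 × O (charge -1): no H
  Total hydrogens = 12.
Molecular formula: C11H12Cl2INO5

C11H12Cl2INO5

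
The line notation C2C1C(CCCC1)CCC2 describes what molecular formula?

C10H18

Heavy atoms from the SMILES: 10 C.
Implicit hydrogens by atom environment:
  8 × C: 2 H each → 16
  2 × C: 1 H each → 2
  Total hydrogens = 18.
Molecular formula: C10H18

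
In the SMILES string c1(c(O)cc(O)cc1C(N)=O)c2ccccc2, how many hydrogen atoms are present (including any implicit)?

11

Hydrogens are implicit in SMILES; fill each atom to its normal valence:
  7 × C (aromatic): 1 H each → 7
  5 × C (aromatic): no H
  2 × O: 1 H each → 2
  1 × C: no H
  1 × N: 2 H
  1 × O: no H
  Total hydrogens = 11.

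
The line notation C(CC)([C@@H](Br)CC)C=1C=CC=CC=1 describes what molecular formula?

C12H17Br

Heavy atoms from the SMILES: 1 Br, 12 C.
Implicit hydrogens by atom environment:
  5 × C (aromatic): 1 H each → 5
  2 × C: 3 H each → 6
  2 × C: 2 H each → 4
  2 × C: 1 H each → 2
  1 × Br: no H
  1 × C (aromatic): no H
  Total hydrogens = 17.
Molecular formula: C12H17Br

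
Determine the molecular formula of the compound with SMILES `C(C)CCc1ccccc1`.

Heavy atoms from the SMILES: 10 C.
Implicit hydrogens by atom environment:
  5 × C (aromatic): 1 H each → 5
  3 × C: 2 H each → 6
  1 × C: 3 H
  1 × C (aromatic): no H
  Total hydrogens = 14.
Molecular formula: C10H14

C10H14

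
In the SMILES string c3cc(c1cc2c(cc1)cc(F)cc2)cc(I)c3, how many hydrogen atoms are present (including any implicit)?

10

Hydrogens are implicit in SMILES; fill each atom to its normal valence:
  10 × C (aromatic): 1 H each → 10
  6 × C (aromatic): no H
  1 × F: no H
  1 × I: no H
  Total hydrogens = 10.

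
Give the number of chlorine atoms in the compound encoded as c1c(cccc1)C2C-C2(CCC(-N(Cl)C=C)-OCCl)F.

The symbol for chlorine appears 2 times in the SMILES.

2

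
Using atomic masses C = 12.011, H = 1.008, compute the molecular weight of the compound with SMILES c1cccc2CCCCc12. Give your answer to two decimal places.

Molecular formula: C10H12.
M = 10×12.011 + 12×1.008 = 132.21 g/mol.

132.21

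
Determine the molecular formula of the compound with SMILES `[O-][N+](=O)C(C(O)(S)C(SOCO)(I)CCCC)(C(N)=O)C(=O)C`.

Heavy atoms from the SMILES: 11 C, 1 I, 2 N, 7 O, 2 S.
Implicit hydrogens by atom environment:
  5 × C: no H
  4 × C: 2 H each → 8
  4 × O: no H
  2 × C: 3 H each → 6
  2 × O: 1 H each → 2
  1 × I: no H
  1 × N: 2 H
  1 × N (charge +1): no H
  1 × O (charge -1): no H
  1 × S: 1 H
  1 × S: no H
  Total hydrogens = 19.
Molecular formula: C11H19IN2O7S2

C11H19IN2O7S2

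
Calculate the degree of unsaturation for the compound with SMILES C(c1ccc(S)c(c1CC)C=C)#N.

7

Molecular formula from the SMILES: C11H11NS.
DoU = (2C + 2 + N − H − X)/2 = (2·11 + 2 + 1 − 11 − 0)/2 = 14/2 = 7.
(Structurally: 1 ring(s) + 6 π bond(s) = 7.)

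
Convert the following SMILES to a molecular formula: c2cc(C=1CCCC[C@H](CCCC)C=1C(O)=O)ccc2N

Heavy atoms from the SMILES: 18 C, 1 N, 2 O.
Implicit hydrogens by atom environment:
  7 × C: 2 H each → 14
  4 × C (aromatic): 1 H each → 4
  3 × C: no H
  2 × C (aromatic): no H
  1 × C: 3 H
  1 × C: 1 H
  1 × N: 2 H
  1 × O: 1 H
  1 × O: no H
  Total hydrogens = 25.
Molecular formula: C18H25NO2

C18H25NO2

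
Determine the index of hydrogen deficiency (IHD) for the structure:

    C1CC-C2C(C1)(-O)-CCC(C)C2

2

Molecular formula from the SMILES: C11H20O.
DoU = (2C + 2 + N − H − X)/2 = (2·11 + 2 + 0 − 20 − 0)/2 = 4/2 = 2.
(Structurally: 2 ring(s) + 0 π bond(s) = 2.)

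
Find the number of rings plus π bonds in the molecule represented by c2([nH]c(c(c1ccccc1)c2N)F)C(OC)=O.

8

Molecular formula from the SMILES: C12H11FN2O2.
DoU = (2C + 2 + N − H − X)/2 = (2·12 + 2 + 2 − 11 − 1)/2 = 16/2 = 8.
(Structurally: 2 ring(s) + 6 π bond(s) = 8.)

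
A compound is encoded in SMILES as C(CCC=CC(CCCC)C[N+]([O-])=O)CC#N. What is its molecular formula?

Heavy atoms from the SMILES: 13 C, 2 N, 2 O.
Implicit hydrogens by atom environment:
  8 × C: 2 H each → 16
  3 × C: 1 H each → 3
  1 × C: 3 H
  1 × C: no H
  1 × N (charge +1): no H
  1 × N: no H
  1 × O: no H
  1 × O (charge -1): no H
  Total hydrogens = 22.
Molecular formula: C13H22N2O2

C13H22N2O2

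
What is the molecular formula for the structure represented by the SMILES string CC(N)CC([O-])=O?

Heavy atoms from the SMILES: 4 C, 1 N, 2 O.
Implicit hydrogens by atom environment:
  1 × C: 3 H
  1 × C: 2 H
  1 × C: 1 H
  1 × C: no H
  1 × N: 2 H
  1 × O: no H
  1 × O (charge -1): no H
  Total hydrogens = 8.
Net charge -1.
Molecular formula: C4H8NO2-

C4H8NO2-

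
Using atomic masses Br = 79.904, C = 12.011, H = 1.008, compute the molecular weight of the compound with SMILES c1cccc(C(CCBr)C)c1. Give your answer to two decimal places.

213.12

Molecular formula: C10H13Br.
M = 1×79.904 + 10×12.011 + 13×1.008 = 213.12 g/mol.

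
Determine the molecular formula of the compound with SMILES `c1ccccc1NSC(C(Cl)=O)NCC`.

C10H13ClN2OS

Heavy atoms from the SMILES: 10 C, 1 Cl, 2 N, 1 O, 1 S.
Implicit hydrogens by atom environment:
  5 × C (aromatic): 1 H each → 5
  2 × N: 1 H each → 2
  1 × C: 3 H
  1 × C: 2 H
  1 × C: 1 H
  1 × C: no H
  1 × C (aromatic): no H
  1 × Cl: no H
  1 × O: no H
  1 × S: no H
  Total hydrogens = 13.
Molecular formula: C10H13ClN2OS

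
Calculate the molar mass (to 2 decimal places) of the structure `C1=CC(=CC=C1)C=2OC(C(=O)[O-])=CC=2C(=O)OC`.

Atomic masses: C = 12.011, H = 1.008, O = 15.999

245.21

Molecular formula: C13H9O5-.
M = 13×12.011 + 9×1.008 + 5×15.999 = 245.21 g/mol.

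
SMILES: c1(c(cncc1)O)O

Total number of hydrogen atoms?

Hydrogens are implicit in SMILES; fill each atom to its normal valence:
  3 × C (aromatic): 1 H each → 3
  2 × C (aromatic): no H
  2 × O: 1 H each → 2
  1 × N (aromatic): no H
  Total hydrogens = 5.

5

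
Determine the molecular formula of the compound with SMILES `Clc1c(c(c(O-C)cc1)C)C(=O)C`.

C10H11ClO2

Heavy atoms from the SMILES: 10 C, 1 Cl, 2 O.
Implicit hydrogens by atom environment:
  4 × C (aromatic): no H
  3 × C: 3 H each → 9
  2 × C (aromatic): 1 H each → 2
  2 × O: no H
  1 × C: no H
  1 × Cl: no H
  Total hydrogens = 11.
Molecular formula: C10H11ClO2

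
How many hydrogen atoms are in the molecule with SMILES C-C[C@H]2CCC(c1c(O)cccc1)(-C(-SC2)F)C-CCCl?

24

Hydrogens are implicit in SMILES; fill each atom to its normal valence:
  7 × C: 2 H each → 14
  4 × C (aromatic): 1 H each → 4
  2 × C: 1 H each → 2
  2 × C (aromatic): no H
  1 × C: 3 H
  1 × C: no H
  1 × Cl: no H
  1 × F: no H
  1 × O: 1 H
  1 × S: no H
  Total hydrogens = 24.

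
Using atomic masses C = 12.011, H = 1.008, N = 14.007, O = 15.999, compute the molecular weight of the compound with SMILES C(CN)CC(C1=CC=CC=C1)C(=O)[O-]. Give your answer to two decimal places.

192.24

Molecular formula: C11H14NO2-.
M = 11×12.011 + 14×1.008 + 1×14.007 + 2×15.999 = 192.24 g/mol.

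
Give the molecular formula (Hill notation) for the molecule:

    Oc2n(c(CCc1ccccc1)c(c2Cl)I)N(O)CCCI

Heavy atoms from the SMILES: 15 C, 1 Cl, 2 I, 2 N, 2 O.
Implicit hydrogens by atom environment:
  5 × C: 2 H each → 10
  5 × C (aromatic): 1 H each → 5
  5 × C (aromatic): no H
  2 × I: no H
  2 × O: 1 H each → 2
  1 × Cl: no H
  1 × N (aromatic): no H
  1 × N: no H
  Total hydrogens = 17.
Molecular formula: C15H17ClI2N2O2

C15H17ClI2N2O2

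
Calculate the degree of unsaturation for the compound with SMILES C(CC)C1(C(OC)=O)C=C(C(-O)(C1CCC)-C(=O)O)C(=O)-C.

Molecular formula from the SMILES: C16H24O6.
DoU = (2C + 2 + N − H − X)/2 = (2·16 + 2 + 0 − 24 − 0)/2 = 10/2 = 5.
(Structurally: 1 ring(s) + 4 π bond(s) = 5.)

5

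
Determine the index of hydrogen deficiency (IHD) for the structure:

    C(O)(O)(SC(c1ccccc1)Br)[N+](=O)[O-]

5

Molecular formula from the SMILES: C8H8BrNO4S.
DoU = (2C + 2 + N − H − X)/2 = (2·8 + 2 + 1 − 8 − 1)/2 = 10/2 = 5.
(Structurally: 1 ring(s) + 4 π bond(s) = 5.)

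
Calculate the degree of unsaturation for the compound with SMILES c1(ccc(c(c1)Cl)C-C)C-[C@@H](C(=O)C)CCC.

Molecular formula from the SMILES: C15H21ClO.
DoU = (2C + 2 + N − H − X)/2 = (2·15 + 2 + 0 − 21 − 1)/2 = 10/2 = 5.
(Structurally: 1 ring(s) + 4 π bond(s) = 5.)

5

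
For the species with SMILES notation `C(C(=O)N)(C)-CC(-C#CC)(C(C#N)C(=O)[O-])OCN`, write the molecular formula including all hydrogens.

C12H16N3O4-

Heavy atoms from the SMILES: 12 C, 3 N, 4 O.
Implicit hydrogens by atom environment:
  6 × C: no H
  3 × O: no H
  2 × C: 3 H each → 6
  2 × C: 2 H each → 4
  2 × C: 1 H each → 2
  2 × N: 2 H each → 4
  1 × N: no H
  1 × O (charge -1): no H
  Total hydrogens = 16.
Net charge -1.
Molecular formula: C12H16N3O4-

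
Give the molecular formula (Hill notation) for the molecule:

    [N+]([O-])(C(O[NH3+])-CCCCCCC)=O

C8H19N2O3+

Heavy atoms from the SMILES: 8 C, 2 N, 3 O.
Implicit hydrogens by atom environment:
  6 × C: 2 H each → 12
  2 × O: no H
  1 × C: 3 H
  1 × C: 1 H
  1 × N (charge +1): 3 H
  1 × N (charge +1): no H
  1 × O (charge -1): no H
  Total hydrogens = 19.
Net charge +1.
Molecular formula: C8H19N2O3+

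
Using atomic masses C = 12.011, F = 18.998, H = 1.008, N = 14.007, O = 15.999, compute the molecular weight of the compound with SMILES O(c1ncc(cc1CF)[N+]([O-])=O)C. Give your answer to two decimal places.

Molecular formula: C7H7FN2O3.
M = 7×12.011 + 1×18.998 + 7×1.008 + 2×14.007 + 3×15.999 = 186.14 g/mol.

186.14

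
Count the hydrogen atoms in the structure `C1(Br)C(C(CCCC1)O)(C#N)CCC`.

18

Hydrogens are implicit in SMILES; fill each atom to its normal valence:
  6 × C: 2 H each → 12
  2 × C: 1 H each → 2
  2 × C: no H
  1 × Br: no H
  1 × C: 3 H
  1 × N: no H
  1 × O: 1 H
  Total hydrogens = 18.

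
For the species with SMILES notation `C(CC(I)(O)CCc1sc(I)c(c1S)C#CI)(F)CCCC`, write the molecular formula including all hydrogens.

C15H18FI3OS2

Heavy atoms from the SMILES: 15 C, 1 F, 3 I, 1 O, 2 S.
Implicit hydrogens by atom environment:
  6 × C: 2 H each → 12
  4 × C (aromatic): no H
  3 × C: no H
  3 × I: no H
  1 × C: 3 H
  1 × C: 1 H
  1 × F: no H
  1 × O: 1 H
  1 × S: 1 H
  1 × S (aromatic): no H
  Total hydrogens = 18.
Molecular formula: C15H18FI3OS2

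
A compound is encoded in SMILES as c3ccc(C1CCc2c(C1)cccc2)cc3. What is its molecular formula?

C16H16

Heavy atoms from the SMILES: 16 C.
Implicit hydrogens by atom environment:
  9 × C (aromatic): 1 H each → 9
  3 × C: 2 H each → 6
  3 × C (aromatic): no H
  1 × C: 1 H
  Total hydrogens = 16.
Molecular formula: C16H16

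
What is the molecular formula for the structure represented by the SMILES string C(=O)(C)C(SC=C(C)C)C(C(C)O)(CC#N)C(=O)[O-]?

C13H18NO4S-

Heavy atoms from the SMILES: 13 C, 1 N, 4 O, 1 S.
Implicit hydrogens by atom environment:
  5 × C: no H
  4 × C: 3 H each → 12
  3 × C: 1 H each → 3
  2 × O: no H
  1 × C: 2 H
  1 × N: no H
  1 × O: 1 H
  1 × O (charge -1): no H
  1 × S: no H
  Total hydrogens = 18.
Net charge -1.
Molecular formula: C13H18NO4S-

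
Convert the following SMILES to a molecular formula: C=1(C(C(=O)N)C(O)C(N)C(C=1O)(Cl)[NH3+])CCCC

C11H21ClN3O3+

Heavy atoms from the SMILES: 11 C, 1 Cl, 3 N, 3 O.
Implicit hydrogens by atom environment:
  4 × C: no H
  3 × C: 2 H each → 6
  3 × C: 1 H each → 3
  2 × N: 2 H each → 4
  2 × O: 1 H each → 2
  1 × C: 3 H
  1 × Cl: no H
  1 × N (charge +1): 3 H
  1 × O: no H
  Total hydrogens = 21.
Net charge +1.
Molecular formula: C11H21ClN3O3+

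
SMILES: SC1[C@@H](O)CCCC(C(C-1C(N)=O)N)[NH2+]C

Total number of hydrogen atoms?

22

Hydrogens are implicit in SMILES; fill each atom to its normal valence:
  5 × C: 1 H each → 5
  3 × C: 2 H each → 6
  2 × N: 2 H each → 4
  1 × C: 3 H
  1 × C: no H
  1 × N (charge +1): 2 H
  1 × O: 1 H
  1 × O: no H
  1 × S: 1 H
  Total hydrogens = 22.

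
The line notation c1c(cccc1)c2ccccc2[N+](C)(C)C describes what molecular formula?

C15H18N+

Heavy atoms from the SMILES: 15 C, 1 N.
Implicit hydrogens by atom environment:
  9 × C (aromatic): 1 H each → 9
  3 × C: 3 H each → 9
  3 × C (aromatic): no H
  1 × N (charge +1): no H
  Total hydrogens = 18.
Net charge +1.
Molecular formula: C15H18N+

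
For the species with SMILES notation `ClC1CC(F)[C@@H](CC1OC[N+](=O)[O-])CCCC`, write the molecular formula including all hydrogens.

Heavy atoms from the SMILES: 11 C, 1 Cl, 1 F, 1 N, 3 O.
Implicit hydrogens by atom environment:
  6 × C: 2 H each → 12
  4 × C: 1 H each → 4
  2 × O: no H
  1 × C: 3 H
  1 × Cl: no H
  1 × F: no H
  1 × N (charge +1): no H
  1 × O (charge -1): no H
  Total hydrogens = 19.
Molecular formula: C11H19ClFNO3

C11H19ClFNO3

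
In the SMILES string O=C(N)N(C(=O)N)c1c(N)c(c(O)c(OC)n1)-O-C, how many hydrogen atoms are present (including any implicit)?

13

Hydrogens are implicit in SMILES; fill each atom to its normal valence:
  5 × C (aromatic): no H
  4 × O: no H
  3 × N: 2 H each → 6
  2 × C: 3 H each → 6
  2 × C: no H
  1 × N (aromatic): no H
  1 × N: no H
  1 × O: 1 H
  Total hydrogens = 13.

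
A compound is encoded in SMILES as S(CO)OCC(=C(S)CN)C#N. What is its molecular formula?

Heavy atoms from the SMILES: 6 C, 2 N, 2 O, 2 S.
Implicit hydrogens by atom environment:
  3 × C: 2 H each → 6
  3 × C: no H
  1 × N: 2 H
  1 × N: no H
  1 × O: 1 H
  1 × O: no H
  1 × S: 1 H
  1 × S: no H
  Total hydrogens = 10.
Molecular formula: C6H10N2O2S2

C6H10N2O2S2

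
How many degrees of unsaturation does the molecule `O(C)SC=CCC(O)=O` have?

2

Molecular formula from the SMILES: C5H8O3S.
DoU = (2C + 2 + N − H − X)/2 = (2·5 + 2 + 0 − 8 − 0)/2 = 4/2 = 2.
(Structurally: 0 ring(s) + 2 π bond(s) = 2.)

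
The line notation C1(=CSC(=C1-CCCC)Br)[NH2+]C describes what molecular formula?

Heavy atoms from the SMILES: 1 Br, 9 C, 1 N, 1 S.
Implicit hydrogens by atom environment:
  3 × C: 2 H each → 6
  3 × C (aromatic): no H
  2 × C: 3 H each → 6
  1 × Br: no H
  1 × C (aromatic): 1 H
  1 × N (charge +1): 2 H
  1 × S (aromatic): no H
  Total hydrogens = 15.
Net charge +1.
Molecular formula: C9H15BrNS+

C9H15BrNS+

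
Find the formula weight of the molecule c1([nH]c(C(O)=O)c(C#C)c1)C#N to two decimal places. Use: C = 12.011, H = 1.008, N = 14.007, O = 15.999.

160.13

Molecular formula: C8H4N2O2.
M = 8×12.011 + 4×1.008 + 2×14.007 + 2×15.999 = 160.13 g/mol.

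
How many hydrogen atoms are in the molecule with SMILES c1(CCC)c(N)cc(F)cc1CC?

16

Hydrogens are implicit in SMILES; fill each atom to its normal valence:
  4 × C (aromatic): no H
  3 × C: 2 H each → 6
  2 × C: 3 H each → 6
  2 × C (aromatic): 1 H each → 2
  1 × F: no H
  1 × N: 2 H
  Total hydrogens = 16.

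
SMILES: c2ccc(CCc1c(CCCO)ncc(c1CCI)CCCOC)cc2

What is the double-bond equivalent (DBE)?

Molecular formula from the SMILES: C22H30INO2.
DoU = (2C + 2 + N − H − X)/2 = (2·22 + 2 + 1 − 30 − 1)/2 = 16/2 = 8.
(Structurally: 2 ring(s) + 6 π bond(s) = 8.)

8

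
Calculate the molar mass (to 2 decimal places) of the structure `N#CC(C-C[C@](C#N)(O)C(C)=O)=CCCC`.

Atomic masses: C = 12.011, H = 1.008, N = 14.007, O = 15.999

Molecular formula: C12H16N2O2.
M = 12×12.011 + 16×1.008 + 2×14.007 + 2×15.999 = 220.27 g/mol.

220.27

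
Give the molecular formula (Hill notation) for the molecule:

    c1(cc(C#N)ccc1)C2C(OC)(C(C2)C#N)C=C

Heavy atoms from the SMILES: 15 C, 2 N, 1 O.
Implicit hydrogens by atom environment:
  4 × C (aromatic): 1 H each → 4
  3 × C: 1 H each → 3
  3 × C: no H
  2 × C: 2 H each → 4
  2 × C (aromatic): no H
  2 × N: no H
  1 × C: 3 H
  1 × O: no H
  Total hydrogens = 14.
Molecular formula: C15H14N2O

C15H14N2O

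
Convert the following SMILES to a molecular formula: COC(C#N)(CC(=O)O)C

Heavy atoms from the SMILES: 6 C, 1 N, 3 O.
Implicit hydrogens by atom environment:
  3 × C: no H
  2 × C: 3 H each → 6
  2 × O: no H
  1 × C: 2 H
  1 × N: no H
  1 × O: 1 H
  Total hydrogens = 9.
Molecular formula: C6H9NO3

C6H9NO3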